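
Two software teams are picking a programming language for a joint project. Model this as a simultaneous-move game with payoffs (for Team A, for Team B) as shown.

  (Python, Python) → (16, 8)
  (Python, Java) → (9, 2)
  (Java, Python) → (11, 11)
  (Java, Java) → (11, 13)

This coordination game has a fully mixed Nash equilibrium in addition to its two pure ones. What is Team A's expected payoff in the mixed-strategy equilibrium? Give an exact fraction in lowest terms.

Team B mixes with probability q on Python, chosen so Team A is indifferent: 16q + 9(1−q) = 11q + 11(1−q) gives q = 2/7.
Team A's expected payoff (from either row, since indifferent) is 16·2/7 + 9·5/7 = 11.

11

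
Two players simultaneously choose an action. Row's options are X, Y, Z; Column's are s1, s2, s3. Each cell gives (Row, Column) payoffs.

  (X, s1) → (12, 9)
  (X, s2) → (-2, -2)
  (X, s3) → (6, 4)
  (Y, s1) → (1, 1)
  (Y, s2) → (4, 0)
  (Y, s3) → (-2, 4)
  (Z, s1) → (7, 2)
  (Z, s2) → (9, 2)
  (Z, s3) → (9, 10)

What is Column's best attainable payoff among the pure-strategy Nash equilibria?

(X, s1) is a pure NE (Row: 12 ≥ 7; Column: 9 ≥ 4). Column gets 9.
(Z, s3) is a pure NE (Row: 9 ≥ 6; Column: 10 ≥ 2). Column gets 10.
Every other cell has a profitable deviation for at least one player. Highest of {9, 10} is 10.

10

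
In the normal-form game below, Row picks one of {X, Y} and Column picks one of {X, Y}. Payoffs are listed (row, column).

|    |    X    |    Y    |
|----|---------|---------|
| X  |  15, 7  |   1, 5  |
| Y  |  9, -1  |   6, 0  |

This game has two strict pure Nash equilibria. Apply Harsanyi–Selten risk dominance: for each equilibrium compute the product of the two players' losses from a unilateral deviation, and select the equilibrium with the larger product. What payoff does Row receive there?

15

At both X: Row loses 15 − 9 = 6 by deviating; Column loses 7 − 5 = 2. Product = 6·2 = 12.
At both Y: Row loses 6 − 1 = 5 by deviating; Column loses 0 − (-1) = 1. Product = 5·1 = 5.
12 > 5, so both X is risk-dominant. Row's payoff there is 15.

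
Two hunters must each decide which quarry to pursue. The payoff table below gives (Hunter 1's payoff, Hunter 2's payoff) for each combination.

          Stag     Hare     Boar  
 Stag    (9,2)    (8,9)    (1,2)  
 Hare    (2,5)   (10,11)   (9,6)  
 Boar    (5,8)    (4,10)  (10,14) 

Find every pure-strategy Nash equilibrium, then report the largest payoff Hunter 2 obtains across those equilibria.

14

Both Hare is a pure NE (Hunter 1: 10 ≥ 8; Hunter 2: 11 ≥ 6). Hunter 2 gets 11.
Both Boar is a pure NE (Hunter 1: 10 ≥ 9; Hunter 2: 14 ≥ 10). Hunter 2 gets 14.
Every other cell has a profitable deviation for at least one player. Highest of {11, 14} is 14.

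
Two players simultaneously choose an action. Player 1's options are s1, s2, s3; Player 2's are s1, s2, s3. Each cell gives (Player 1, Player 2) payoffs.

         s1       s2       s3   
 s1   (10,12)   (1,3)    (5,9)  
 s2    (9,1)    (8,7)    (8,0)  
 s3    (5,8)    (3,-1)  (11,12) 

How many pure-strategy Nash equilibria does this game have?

Both s1: Player 1 gets 10 (best alternative 9); Player 2 gets 12 (best alternative 9). Neither deviates — NE.
Both s2: Player 1 gets 8 (best alternative 3); Player 2 gets 7 (best alternative 1). Neither deviates — NE.
Both s3: Player 1 gets 11 (best alternative 8); Player 2 gets 12 (best alternative 8). Neither deviates — NE.
(s1, s2) is not a NE: Player 1 would switch to s2 (8 > 1).
No other cell survives both best-response checks, so there are 3 pure NE.

3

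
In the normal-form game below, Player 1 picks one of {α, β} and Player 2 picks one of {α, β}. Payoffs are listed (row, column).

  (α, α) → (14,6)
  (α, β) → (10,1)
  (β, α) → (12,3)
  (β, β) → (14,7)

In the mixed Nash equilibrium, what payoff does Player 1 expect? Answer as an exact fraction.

Player 2 mixes with probability q on α, chosen so Player 1 is indifferent: 14q + 10(1−q) = 12q + 14(1−q) gives q = 2/3.
Player 1's expected payoff (from either row, since indifferent) is 14·2/3 + 10·1/3 = 38/3.

38/3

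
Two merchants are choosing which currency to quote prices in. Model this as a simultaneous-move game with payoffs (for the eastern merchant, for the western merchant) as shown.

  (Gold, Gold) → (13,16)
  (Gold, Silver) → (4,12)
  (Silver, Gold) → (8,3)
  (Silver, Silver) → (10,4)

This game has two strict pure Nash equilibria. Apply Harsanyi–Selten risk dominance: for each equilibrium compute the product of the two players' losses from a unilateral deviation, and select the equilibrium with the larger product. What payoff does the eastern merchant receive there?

13

At both Gold: the eastern merchant loses 13 − 8 = 5 by deviating; the western merchant loses 16 − 12 = 4. Product = 5·4 = 20.
At both Silver: the eastern merchant loses 10 − 4 = 6 by deviating; the western merchant loses 4 − 3 = 1. Product = 6·1 = 6.
20 > 6, so both Gold is risk-dominant. The eastern merchant's payoff there is 13.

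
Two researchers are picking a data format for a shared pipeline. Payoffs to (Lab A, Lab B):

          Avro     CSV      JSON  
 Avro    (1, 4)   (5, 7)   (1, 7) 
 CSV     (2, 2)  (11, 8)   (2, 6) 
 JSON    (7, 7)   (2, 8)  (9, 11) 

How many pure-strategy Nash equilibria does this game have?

Both CSV: Lab A gets 11 (best alternative 5); Lab B gets 8 (best alternative 6). Neither deviates — NE.
Both JSON: Lab A gets 9 (best alternative 2); Lab B gets 11 (best alternative 8). Neither deviates — NE.
Both Avro is not a NE: Lab A would switch to JSON (7 > 1).
No other cell survives both best-response checks, so there are 2 pure NE.

2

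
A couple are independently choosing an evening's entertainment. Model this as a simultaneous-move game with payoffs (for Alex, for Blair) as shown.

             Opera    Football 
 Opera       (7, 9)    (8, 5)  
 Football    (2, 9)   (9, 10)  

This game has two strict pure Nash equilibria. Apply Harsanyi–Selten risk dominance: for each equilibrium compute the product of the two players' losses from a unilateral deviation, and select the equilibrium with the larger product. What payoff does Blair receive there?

At both Opera: Alex loses 7 − 2 = 5 by deviating; Blair loses 9 − 5 = 4. Product = 5·4 = 20.
At both Football: Alex loses 9 − 8 = 1 by deviating; Blair loses 10 − 9 = 1. Product = 1·1 = 1.
20 > 1, so both Opera is risk-dominant. Blair's payoff there is 9.

9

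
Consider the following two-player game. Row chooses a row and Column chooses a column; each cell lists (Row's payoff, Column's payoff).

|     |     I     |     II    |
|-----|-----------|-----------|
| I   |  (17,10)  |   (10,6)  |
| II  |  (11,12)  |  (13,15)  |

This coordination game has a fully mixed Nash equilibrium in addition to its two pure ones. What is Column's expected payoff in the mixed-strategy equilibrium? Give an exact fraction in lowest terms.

Row mixes with probability p on I, chosen so Column is indifferent: 10p + 12(1−p) = 6p + 15(1−p) gives p = 3/7.
Column's expected payoff is 10·3/7 + 12·4/7 = 78/7.

78/7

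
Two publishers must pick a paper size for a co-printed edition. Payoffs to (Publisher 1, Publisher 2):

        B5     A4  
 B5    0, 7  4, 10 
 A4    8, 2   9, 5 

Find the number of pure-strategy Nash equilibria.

1

Both A4: Publisher 1 gets 9 (best alternative 4); Publisher 2 gets 5 (best alternative 2). Neither deviates — NE.
Both B5 is not a NE: Publisher 1 would switch to A4 (8 > 0).
No other cell survives both best-response checks, so there is 1 pure NE.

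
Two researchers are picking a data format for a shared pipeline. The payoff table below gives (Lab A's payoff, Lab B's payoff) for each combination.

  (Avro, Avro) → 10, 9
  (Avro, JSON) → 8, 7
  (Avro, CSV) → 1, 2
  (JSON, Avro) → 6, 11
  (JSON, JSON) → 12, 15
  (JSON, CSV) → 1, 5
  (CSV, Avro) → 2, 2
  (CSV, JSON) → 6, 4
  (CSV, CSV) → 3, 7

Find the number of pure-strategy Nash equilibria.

3

Both Avro: Lab A gets 10 (best alternative 6); Lab B gets 9 (best alternative 7). Neither deviates — NE.
Both JSON: Lab A gets 12 (best alternative 8); Lab B gets 15 (best alternative 11). Neither deviates — NE.
Both CSV: Lab A gets 3 (best alternative 1); Lab B gets 7 (best alternative 4). Neither deviates — NE.
(CSV, JSON) is not a NE: Lab A would switch to JSON (12 > 6).
No other cell survives both best-response checks, so there are 3 pure NE.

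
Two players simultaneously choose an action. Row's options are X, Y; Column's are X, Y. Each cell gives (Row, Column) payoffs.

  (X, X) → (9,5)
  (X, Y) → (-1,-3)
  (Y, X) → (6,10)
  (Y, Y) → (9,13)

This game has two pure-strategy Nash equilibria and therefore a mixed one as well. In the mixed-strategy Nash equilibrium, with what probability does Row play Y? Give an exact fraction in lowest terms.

Row's mix p on X must make Column indifferent between X and Y.
Column's payoff from X: 5p + 10(1−p). From Y: (-3)p + 13(1−p).
Set equal: 8p = 3(1−p) → p = 3/11.
Probability on Y is 1 − 3/11 = 8/11.

8/11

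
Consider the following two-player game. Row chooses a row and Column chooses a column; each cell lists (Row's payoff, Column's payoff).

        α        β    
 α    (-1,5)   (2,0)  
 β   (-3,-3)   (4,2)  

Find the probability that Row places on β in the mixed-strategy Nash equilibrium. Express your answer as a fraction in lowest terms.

Row's mix p on α must make Column indifferent between α and β.
Column's payoff from α: 5p + (-3)(1−p). From β: 0p + 2(1−p).
Set equal: 5p = 5(1−p) → p = 5/10 = 1/2.
Probability on β is 1 − 1/2 = 1/2.

1/2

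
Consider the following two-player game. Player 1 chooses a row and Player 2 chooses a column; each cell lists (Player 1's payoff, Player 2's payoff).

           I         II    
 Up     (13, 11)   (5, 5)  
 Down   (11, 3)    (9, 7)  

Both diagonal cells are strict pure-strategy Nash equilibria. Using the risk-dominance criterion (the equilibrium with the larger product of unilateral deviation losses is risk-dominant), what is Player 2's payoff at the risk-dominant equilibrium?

7

At (Up, I): Player 1 loses 13 − 11 = 2 by deviating; Player 2 loses 11 − 5 = 6. Product = 2·6 = 12.
At (Down, II): Player 1 loses 9 − 5 = 4 by deviating; Player 2 loses 7 − 3 = 4. Product = 4·4 = 16.
16 > 12, so (Down, II) is risk-dominant. Player 2's payoff there is 7.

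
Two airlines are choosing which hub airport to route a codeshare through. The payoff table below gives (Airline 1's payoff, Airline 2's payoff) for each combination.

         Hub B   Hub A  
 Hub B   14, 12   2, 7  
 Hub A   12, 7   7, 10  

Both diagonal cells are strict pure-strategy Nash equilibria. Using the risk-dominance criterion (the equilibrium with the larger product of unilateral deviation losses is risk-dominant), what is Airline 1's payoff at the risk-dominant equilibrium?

At both Hub B: Airline 1 loses 14 − 12 = 2 by deviating; Airline 2 loses 12 − 7 = 5. Product = 2·5 = 10.
At both Hub A: Airline 1 loses 7 − 2 = 5 by deviating; Airline 2 loses 10 − 7 = 3. Product = 5·3 = 15.
15 > 10, so both Hub A is risk-dominant. Airline 1's payoff there is 7.

7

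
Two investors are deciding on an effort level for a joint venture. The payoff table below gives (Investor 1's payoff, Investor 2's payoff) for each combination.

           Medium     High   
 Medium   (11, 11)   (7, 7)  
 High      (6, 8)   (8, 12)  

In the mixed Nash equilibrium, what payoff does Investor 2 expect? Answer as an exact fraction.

Investor 1 mixes with probability p on Medium, chosen so Investor 2 is indifferent: 11p + 8(1−p) = 7p + 12(1−p) gives p = 1/2.
Investor 2's expected payoff is 11·1/2 + 8·1/2 = 19/2.

19/2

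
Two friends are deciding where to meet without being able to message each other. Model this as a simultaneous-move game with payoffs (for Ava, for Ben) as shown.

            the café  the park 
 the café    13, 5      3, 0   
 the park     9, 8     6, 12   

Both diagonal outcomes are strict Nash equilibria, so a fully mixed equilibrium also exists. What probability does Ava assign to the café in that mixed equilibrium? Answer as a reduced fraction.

4/9

Ava's mix p on the café must make Ben indifferent between the café and the park.
Ben's payoff from the café: 5p + 8(1−p). From the park: 0p + 12(1−p).
Set equal: 5p = 4(1−p) → p = 4/9.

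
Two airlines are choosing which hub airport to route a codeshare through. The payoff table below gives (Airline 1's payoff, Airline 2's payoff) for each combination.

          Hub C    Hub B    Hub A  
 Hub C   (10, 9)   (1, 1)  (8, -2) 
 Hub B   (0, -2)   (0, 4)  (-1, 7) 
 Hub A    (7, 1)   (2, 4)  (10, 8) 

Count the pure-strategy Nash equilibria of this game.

2

Both Hub C: Airline 1 gets 10 (best alternative 7); Airline 2 gets 9 (best alternative 1). Neither deviates — NE.
Both Hub A: Airline 1 gets 10 (best alternative 8); Airline 2 gets 8 (best alternative 4). Neither deviates — NE.
Both Hub B is not a NE: Airline 1 would switch to Hub A (2 > 0).
No other cell survives both best-response checks, so there are 2 pure NE.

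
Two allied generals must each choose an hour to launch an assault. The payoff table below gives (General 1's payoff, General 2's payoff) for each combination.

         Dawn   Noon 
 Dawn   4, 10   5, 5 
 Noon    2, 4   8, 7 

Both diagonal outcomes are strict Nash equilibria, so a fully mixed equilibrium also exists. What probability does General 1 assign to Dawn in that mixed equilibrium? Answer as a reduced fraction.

3/8

General 1's mix p on Dawn must make General 2 indifferent between Dawn and Noon.
General 2's payoff from Dawn: 10p + 4(1−p). From Noon: 5p + 7(1−p).
Set equal: 5p = 3(1−p) → p = 3/8.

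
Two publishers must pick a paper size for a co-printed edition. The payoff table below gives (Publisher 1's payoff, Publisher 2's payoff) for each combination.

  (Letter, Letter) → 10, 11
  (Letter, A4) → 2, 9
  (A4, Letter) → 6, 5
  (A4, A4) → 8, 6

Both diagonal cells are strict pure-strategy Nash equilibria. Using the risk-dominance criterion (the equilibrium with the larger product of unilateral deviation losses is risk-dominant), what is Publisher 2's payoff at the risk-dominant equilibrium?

11

At both Letter: Publisher 1 loses 10 − 6 = 4 by deviating; Publisher 2 loses 11 − 9 = 2. Product = 4·2 = 8.
At both A4: Publisher 1 loses 8 − 2 = 6 by deviating; Publisher 2 loses 6 − 5 = 1. Product = 6·1 = 6.
8 > 6, so both Letter is risk-dominant. Publisher 2's payoff there is 11.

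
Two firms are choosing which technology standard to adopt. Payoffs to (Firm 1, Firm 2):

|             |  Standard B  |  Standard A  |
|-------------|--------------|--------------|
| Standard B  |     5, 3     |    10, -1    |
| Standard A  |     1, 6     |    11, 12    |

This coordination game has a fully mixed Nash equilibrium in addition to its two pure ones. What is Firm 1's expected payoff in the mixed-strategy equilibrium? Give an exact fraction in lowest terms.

Firm 2 mixes with probability q on Standard B, chosen so Firm 1 is indifferent: 5q + 10(1−q) = 1q + 11(1−q) gives q = 1/5.
Firm 1's expected payoff (from either row, since indifferent) is 5·1/5 + 10·4/5 = 9.

9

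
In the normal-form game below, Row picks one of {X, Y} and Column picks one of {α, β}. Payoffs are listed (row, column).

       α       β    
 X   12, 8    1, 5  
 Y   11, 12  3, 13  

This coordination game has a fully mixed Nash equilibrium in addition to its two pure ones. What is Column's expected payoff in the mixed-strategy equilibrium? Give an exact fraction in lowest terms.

11

Row mixes with probability p on X, chosen so Column is indifferent: 8p + 12(1−p) = 5p + 13(1−p) gives p = 1/4.
Column's expected payoff is 8·1/4 + 12·3/4 = 11.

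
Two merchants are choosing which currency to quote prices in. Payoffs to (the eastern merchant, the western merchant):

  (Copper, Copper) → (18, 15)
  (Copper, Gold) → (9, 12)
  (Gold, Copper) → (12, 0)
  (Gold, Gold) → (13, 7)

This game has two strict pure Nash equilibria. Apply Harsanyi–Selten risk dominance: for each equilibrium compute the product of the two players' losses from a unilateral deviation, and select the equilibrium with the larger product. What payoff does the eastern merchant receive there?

At both Copper: the eastern merchant loses 18 − 12 = 6 by deviating; the western merchant loses 15 − 12 = 3. Product = 6·3 = 18.
At both Gold: the eastern merchant loses 13 − 9 = 4 by deviating; the western merchant loses 7 − 0 = 7. Product = 4·7 = 28.
28 > 18, so both Gold is risk-dominant. The eastern merchant's payoff there is 13.

13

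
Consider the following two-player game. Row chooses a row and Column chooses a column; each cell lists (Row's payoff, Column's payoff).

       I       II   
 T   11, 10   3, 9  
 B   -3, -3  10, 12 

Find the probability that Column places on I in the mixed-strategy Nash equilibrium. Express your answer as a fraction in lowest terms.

Column's mix q on I must make Row indifferent between T and B.
Row's payoff from T: 11q + 3(1−q). From B: (-3)q + 10(1−q).
Set equal: 14q = 7(1−q) → q = 7/21 = 1/3.

1/3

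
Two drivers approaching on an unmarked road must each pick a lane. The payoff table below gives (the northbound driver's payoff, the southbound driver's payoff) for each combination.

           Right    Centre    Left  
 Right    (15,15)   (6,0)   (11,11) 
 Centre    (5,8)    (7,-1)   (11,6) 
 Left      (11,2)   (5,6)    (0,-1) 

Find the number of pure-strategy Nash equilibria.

Both Right: the northbound driver gets 15 (best alternative 11); the southbound driver gets 15 (best alternative 11). Neither deviates — NE.
Both Left is not a NE: the northbound driver would switch to Right (11 > 0).
No other cell survives both best-response checks, so there is 1 pure NE.

1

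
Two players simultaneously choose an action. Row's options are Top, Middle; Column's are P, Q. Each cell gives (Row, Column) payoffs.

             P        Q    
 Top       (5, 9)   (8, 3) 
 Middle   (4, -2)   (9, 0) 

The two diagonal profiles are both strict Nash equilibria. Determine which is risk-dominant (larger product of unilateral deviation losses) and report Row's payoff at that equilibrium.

At (Top, P): Row loses 5 − 4 = 1 by deviating; Column loses 9 − 3 = 6. Product = 1·6 = 6.
At (Middle, Q): Row loses 9 − 8 = 1 by deviating; Column loses 0 − (-2) = 2. Product = 1·2 = 2.
6 > 2, so (Top, P) is risk-dominant. Row's payoff there is 5.

5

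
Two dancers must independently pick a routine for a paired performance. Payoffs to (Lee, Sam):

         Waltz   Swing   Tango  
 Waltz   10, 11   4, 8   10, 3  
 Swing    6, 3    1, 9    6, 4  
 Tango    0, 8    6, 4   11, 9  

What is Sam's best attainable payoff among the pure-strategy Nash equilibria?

Both Waltz is a pure NE (Lee: 10 ≥ 6; Sam: 11 ≥ 8). Sam gets 11.
Both Tango is a pure NE (Lee: 11 ≥ 10; Sam: 9 ≥ 8). Sam gets 9.
Every other cell has a profitable deviation for at least one player. Highest of {11, 9} is 11.

11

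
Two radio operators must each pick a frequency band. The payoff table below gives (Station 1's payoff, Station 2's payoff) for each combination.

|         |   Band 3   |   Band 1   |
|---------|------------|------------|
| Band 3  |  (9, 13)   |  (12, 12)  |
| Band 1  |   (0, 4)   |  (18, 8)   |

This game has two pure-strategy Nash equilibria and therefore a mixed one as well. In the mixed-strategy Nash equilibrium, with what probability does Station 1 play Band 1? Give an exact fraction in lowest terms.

1/5

Station 1's mix p on Band 3 must make Station 2 indifferent between Band 3 and Band 1.
Station 2's payoff from Band 3: 13p + 4(1−p). From Band 1: 12p + 8(1−p).
Set equal: 1p = 4(1−p) → p = 4/5.
Probability on Band 1 is 1 − 4/5 = 1/5.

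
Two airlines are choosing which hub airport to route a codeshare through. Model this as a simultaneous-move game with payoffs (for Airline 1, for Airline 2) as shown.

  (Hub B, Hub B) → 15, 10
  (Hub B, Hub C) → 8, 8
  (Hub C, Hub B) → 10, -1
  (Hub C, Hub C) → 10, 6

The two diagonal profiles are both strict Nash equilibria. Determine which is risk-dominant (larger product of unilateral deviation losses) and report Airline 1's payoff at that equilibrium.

10

At both Hub B: Airline 1 loses 15 − 10 = 5 by deviating; Airline 2 loses 10 − 8 = 2. Product = 5·2 = 10.
At both Hub C: Airline 1 loses 10 − 8 = 2 by deviating; Airline 2 loses 6 − (-1) = 7. Product = 2·7 = 14.
14 > 10, so both Hub C is risk-dominant. Airline 1's payoff there is 10.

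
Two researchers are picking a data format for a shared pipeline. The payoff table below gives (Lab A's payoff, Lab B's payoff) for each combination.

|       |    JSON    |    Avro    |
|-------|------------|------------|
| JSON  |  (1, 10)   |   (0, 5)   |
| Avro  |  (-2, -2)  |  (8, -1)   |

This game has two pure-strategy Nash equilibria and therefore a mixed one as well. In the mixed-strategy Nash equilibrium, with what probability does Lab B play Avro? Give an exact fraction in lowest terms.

3/11

Lab B's mix q on JSON must make Lab A indifferent between JSON and Avro.
Lab A's payoff from JSON: 1q + 0(1−q). From Avro: (-2)q + 8(1−q).
Set equal: 3q = 8(1−q) → q = 8/11.
Probability on Avro is 1 − 8/11 = 3/11.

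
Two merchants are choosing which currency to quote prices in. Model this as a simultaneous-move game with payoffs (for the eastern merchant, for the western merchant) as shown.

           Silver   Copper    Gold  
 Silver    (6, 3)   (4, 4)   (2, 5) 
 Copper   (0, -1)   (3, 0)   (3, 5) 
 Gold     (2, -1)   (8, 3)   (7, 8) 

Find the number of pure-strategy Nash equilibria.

Both Gold: the eastern merchant gets 7 (best alternative 3); the western merchant gets 8 (best alternative 3). Neither deviates — NE.
Both Silver is not a NE: the western merchant would switch to Gold (5 > 3).
No other cell survives both best-response checks, so there is 1 pure NE.

1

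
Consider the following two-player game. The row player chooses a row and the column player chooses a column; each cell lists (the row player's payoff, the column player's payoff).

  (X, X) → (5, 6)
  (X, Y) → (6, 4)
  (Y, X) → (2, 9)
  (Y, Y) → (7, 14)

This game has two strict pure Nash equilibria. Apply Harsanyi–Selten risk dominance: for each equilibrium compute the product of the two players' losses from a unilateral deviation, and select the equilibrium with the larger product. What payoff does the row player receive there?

At both X: the row player loses 5 − 2 = 3 by deviating; the column player loses 6 − 4 = 2. Product = 3·2 = 6.
At both Y: the row player loses 7 − 6 = 1 by deviating; the column player loses 14 − 9 = 5. Product = 1·5 = 5.
6 > 5, so both X is risk-dominant. The row player's payoff there is 5.

5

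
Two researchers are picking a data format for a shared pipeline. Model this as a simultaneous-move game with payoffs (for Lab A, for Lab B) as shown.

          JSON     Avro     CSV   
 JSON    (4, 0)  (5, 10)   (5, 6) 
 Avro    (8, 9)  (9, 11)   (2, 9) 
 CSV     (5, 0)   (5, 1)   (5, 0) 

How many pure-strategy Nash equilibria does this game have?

1

Both Avro: Lab A gets 9 (best alternative 5); Lab B gets 11 (best alternative 9). Neither deviates — NE.
Both CSV is not a NE: Lab B would switch to Avro (1 > 0).
No other cell survives both best-response checks, so there is 1 pure NE.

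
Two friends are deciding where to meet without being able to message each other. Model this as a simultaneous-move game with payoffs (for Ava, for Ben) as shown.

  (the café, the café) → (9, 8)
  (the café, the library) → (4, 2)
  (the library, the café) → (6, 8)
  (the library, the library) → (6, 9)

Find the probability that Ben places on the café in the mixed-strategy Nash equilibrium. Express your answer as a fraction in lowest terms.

2/5

Ben's mix q on the café must make Ava indifferent between the café and the library.
Ava's payoff from the café: 9q + 4(1−q). From the library: 6q + 6(1−q).
Set equal: 3q = 2(1−q) → q = 2/5.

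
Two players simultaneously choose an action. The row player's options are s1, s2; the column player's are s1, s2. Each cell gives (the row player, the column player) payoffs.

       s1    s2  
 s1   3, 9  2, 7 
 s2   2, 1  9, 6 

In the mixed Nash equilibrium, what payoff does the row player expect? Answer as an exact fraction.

The column player mixes with probability q on s1, chosen so the row player is indifferent: 3q + 2(1−q) = 2q + 9(1−q) gives q = 7/8.
The row player's expected payoff (from either row, since indifferent) is 3·7/8 + 2·1/8 = 23/8.

23/8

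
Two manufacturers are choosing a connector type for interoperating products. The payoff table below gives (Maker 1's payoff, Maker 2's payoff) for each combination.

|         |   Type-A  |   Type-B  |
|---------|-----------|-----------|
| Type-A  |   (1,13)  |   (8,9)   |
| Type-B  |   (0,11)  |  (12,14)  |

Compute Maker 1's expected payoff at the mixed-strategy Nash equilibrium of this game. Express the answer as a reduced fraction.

Maker 2 mixes with probability q on Type-A, chosen so Maker 1 is indifferent: 1q + 8(1−q) = 0q + 12(1−q) gives q = 4/5.
Maker 1's expected payoff (from either row, since indifferent) is 1·4/5 + 8·1/5 = 12/5.

12/5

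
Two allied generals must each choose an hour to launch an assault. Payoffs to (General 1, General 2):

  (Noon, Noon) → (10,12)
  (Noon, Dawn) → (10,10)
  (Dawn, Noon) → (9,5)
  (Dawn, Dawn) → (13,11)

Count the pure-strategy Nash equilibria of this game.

2

Both Noon: General 1 gets 10 (best alternative 9); General 2 gets 12 (best alternative 10). Neither deviates — NE.
Both Dawn: General 1 gets 13 (best alternative 10); General 2 gets 11 (best alternative 5). Neither deviates — NE.
(Noon, Dawn) is not a NE: General 1 would switch to Dawn (13 > 10).
No other cell survives both best-response checks, so there are 2 pure NE.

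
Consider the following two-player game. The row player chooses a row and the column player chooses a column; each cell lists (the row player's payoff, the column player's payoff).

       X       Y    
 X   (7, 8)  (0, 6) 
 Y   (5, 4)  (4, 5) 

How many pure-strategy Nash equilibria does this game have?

Both X: the row player gets 7 (best alternative 5); the column player gets 8 (best alternative 6). Neither deviates — NE.
Both Y: the row player gets 4 (best alternative 0); the column player gets 5 (best alternative 4). Neither deviates — NE.
(X, Y) is not a NE: the row player would switch to Y (4 > 0).
No other cell survives both best-response checks, so there are 2 pure NE.

2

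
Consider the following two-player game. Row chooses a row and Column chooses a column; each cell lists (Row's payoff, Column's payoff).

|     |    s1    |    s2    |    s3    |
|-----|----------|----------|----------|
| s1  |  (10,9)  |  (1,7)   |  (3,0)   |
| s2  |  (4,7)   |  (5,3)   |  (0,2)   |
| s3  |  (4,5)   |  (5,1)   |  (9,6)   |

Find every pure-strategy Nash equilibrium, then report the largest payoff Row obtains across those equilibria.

10

Both s1 is a pure NE (Row: 10 ≥ 4; Column: 9 ≥ 7). Row gets 10.
Both s3 is a pure NE (Row: 9 ≥ 3; Column: 6 ≥ 5). Row gets 9.
Every other cell has a profitable deviation for at least one player. Highest of {10, 9} is 10.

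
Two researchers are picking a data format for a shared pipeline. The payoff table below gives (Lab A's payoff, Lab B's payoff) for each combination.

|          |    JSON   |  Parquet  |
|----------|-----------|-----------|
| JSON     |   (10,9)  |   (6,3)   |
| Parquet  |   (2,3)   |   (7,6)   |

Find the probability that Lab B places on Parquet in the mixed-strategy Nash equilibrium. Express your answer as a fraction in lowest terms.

8/9

Lab B's mix q on JSON must make Lab A indifferent between JSON and Parquet.
Lab A's payoff from JSON: 10q + 6(1−q). From Parquet: 2q + 7(1−q).
Set equal: 8q = 1(1−q) → q = 1/9.
Probability on Parquet is 1 − 1/9 = 8/9.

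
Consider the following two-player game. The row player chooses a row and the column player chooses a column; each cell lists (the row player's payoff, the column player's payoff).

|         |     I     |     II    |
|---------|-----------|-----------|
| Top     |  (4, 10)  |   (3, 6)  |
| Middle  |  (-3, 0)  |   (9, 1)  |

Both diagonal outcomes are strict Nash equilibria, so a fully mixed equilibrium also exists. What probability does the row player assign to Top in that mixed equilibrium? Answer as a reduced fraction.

1/5

The row player's mix p on Top must make the column player indifferent between I and II.
The column player's payoff from I: 10p + 0(1−p). From II: 6p + 1(1−p).
Set equal: 4p = 1(1−p) → p = 1/5.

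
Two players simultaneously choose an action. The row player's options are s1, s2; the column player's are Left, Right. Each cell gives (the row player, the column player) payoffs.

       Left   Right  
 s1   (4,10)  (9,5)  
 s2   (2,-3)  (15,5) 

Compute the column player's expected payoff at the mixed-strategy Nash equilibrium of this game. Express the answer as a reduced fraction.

The row player mixes with probability p on s1, chosen so the column player is indifferent: 10p + (-3)(1−p) = 5p + 5(1−p) gives p = 8/13.
The column player's expected payoff is 10·8/13 + (-3)·5/13 = 5.

5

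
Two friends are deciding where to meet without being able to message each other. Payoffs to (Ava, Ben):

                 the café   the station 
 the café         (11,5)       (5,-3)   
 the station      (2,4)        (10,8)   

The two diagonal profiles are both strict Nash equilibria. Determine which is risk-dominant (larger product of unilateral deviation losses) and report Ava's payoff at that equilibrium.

11

At both the café: Ava loses 11 − 2 = 9 by deviating; Ben loses 5 − (-3) = 8. Product = 9·8 = 72.
At both the station: Ava loses 10 − 5 = 5 by deviating; Ben loses 8 − 4 = 4. Product = 5·4 = 20.
72 > 20, so both the café is risk-dominant. Ava's payoff there is 11.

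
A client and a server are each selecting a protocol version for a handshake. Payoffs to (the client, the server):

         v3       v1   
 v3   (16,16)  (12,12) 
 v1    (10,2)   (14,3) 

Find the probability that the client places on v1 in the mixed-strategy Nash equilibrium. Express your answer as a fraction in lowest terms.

4/5

The client's mix p on v3 must make the server indifferent between v3 and v1.
The server's payoff from v3: 16p + 2(1−p). From v1: 12p + 3(1−p).
Set equal: 4p = 1(1−p) → p = 1/5.
Probability on v1 is 1 − 1/5 = 4/5.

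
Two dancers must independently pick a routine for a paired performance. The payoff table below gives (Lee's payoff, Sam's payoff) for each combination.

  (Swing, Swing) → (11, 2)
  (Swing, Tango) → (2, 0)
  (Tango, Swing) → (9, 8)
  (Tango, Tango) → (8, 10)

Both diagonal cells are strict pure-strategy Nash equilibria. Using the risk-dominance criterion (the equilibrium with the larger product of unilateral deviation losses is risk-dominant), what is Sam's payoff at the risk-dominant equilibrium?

At both Swing: Lee loses 11 − 9 = 2 by deviating; Sam loses 2 − 0 = 2. Product = 2·2 = 4.
At both Tango: Lee loses 8 − 2 = 6 by deviating; Sam loses 10 − 8 = 2. Product = 6·2 = 12.
12 > 4, so both Tango is risk-dominant. Sam's payoff there is 10.

10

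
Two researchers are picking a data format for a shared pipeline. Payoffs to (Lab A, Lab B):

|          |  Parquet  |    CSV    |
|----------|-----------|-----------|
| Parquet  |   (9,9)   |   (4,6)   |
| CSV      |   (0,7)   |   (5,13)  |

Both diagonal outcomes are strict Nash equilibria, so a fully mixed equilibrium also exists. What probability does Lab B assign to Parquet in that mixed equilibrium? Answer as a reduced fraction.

1/10

Lab B's mix q on Parquet must make Lab A indifferent between Parquet and CSV.
Lab A's payoff from Parquet: 9q + 4(1−q). From CSV: 0q + 5(1−q).
Set equal: 9q = 1(1−q) → q = 1/10.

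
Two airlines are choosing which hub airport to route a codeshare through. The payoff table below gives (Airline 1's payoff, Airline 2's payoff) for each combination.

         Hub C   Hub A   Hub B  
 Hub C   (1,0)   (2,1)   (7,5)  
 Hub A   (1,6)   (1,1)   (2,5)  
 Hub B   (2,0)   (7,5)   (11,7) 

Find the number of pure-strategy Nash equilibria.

Both Hub B: Airline 1 gets 11 (best alternative 7); Airline 2 gets 7 (best alternative 5). Neither deviates — NE.
Both Hub A is not a NE: Airline 1 would switch to Hub B (7 > 1).
No other cell survives both best-response checks, so there is 1 pure NE.

1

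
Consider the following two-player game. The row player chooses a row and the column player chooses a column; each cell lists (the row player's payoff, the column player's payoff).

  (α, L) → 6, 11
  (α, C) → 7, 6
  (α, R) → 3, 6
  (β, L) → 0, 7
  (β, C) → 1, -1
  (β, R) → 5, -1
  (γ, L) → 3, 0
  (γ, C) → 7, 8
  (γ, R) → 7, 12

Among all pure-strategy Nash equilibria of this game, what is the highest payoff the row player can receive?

7

(α, L) is a pure NE (the row player: 6 ≥ 3; the column player: 11 ≥ 6). The row player gets 6.
(γ, R) is a pure NE (the row player: 7 ≥ 5; the column player: 12 ≥ 8). The row player gets 7.
Every other cell has a profitable deviation for at least one player. Highest of {6, 7} is 7.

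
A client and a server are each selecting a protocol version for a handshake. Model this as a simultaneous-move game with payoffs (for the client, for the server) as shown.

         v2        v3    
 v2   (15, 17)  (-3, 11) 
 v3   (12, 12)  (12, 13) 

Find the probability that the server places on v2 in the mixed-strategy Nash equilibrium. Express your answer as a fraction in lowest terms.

5/6

The server's mix q on v2 must make the client indifferent between v2 and v3.
The client's payoff from v2: 15q + (-3)(1−q). From v3: 12q + 12(1−q).
Set equal: 3q = 15(1−q) → q = 15/18 = 5/6.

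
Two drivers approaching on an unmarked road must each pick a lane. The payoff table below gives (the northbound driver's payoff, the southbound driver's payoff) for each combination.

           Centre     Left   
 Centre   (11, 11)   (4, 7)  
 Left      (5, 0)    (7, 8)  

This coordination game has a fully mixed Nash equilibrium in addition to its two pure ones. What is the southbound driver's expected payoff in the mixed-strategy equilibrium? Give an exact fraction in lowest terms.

22/3

The northbound driver mixes with probability p on Centre, chosen so the southbound driver is indifferent: 11p + 0(1−p) = 7p + 8(1−p) gives p = 2/3.
The southbound driver's expected payoff is 11·2/3 + 0·1/3 = 22/3.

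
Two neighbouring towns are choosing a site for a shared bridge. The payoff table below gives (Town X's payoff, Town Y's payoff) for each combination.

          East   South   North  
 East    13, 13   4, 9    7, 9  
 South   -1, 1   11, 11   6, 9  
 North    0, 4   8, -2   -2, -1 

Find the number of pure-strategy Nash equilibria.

2

Both East: Town X gets 13 (best alternative 0); Town Y gets 13 (best alternative 9). Neither deviates — NE.
Both South: Town X gets 11 (best alternative 8); Town Y gets 11 (best alternative 9). Neither deviates — NE.
Both North is not a NE: Town X would switch to East (7 > -2).
No other cell survives both best-response checks, so there are 2 pure NE.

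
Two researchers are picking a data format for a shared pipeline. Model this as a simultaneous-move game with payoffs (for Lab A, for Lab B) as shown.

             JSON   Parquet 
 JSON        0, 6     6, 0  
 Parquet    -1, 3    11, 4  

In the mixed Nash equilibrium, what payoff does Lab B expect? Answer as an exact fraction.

24/7

Lab A mixes with probability p on JSON, chosen so Lab B is indifferent: 6p + 3(1−p) = 0p + 4(1−p) gives p = 1/7.
Lab B's expected payoff is 6·1/7 + 3·6/7 = 24/7.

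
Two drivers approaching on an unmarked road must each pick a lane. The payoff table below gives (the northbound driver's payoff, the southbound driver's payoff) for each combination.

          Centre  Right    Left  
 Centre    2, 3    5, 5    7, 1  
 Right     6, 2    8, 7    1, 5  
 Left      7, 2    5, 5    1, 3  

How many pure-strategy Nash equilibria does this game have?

1

Both Right: the northbound driver gets 8 (best alternative 5); the southbound driver gets 7 (best alternative 5). Neither deviates — NE.
Both Left is not a NE: the northbound driver would switch to Centre (7 > 1).
No other cell survives both best-response checks, so there is 1 pure NE.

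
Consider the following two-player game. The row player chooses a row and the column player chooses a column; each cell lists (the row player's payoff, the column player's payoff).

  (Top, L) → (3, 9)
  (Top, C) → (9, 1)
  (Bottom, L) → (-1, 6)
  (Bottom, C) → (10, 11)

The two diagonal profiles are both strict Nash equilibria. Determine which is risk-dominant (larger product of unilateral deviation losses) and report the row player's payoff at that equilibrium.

At (Top, L): the row player loses 3 − (-1) = 4 by deviating; the column player loses 9 − 1 = 8. Product = 4·8 = 32.
At (Bottom, C): the row player loses 10 − 9 = 1 by deviating; the column player loses 11 − 6 = 5. Product = 1·5 = 5.
32 > 5, so (Top, L) is risk-dominant. The row player's payoff there is 3.

3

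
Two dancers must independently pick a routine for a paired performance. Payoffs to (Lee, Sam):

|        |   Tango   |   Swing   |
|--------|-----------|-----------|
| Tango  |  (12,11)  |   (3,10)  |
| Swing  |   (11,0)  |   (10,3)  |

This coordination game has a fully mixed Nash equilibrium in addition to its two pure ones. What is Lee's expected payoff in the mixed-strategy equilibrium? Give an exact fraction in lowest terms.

Sam mixes with probability q on Tango, chosen so Lee is indifferent: 12q + 3(1−q) = 11q + 10(1−q) gives q = 7/8.
Lee's expected payoff (from either row, since indifferent) is 12·7/8 + 3·1/8 = 87/8.

87/8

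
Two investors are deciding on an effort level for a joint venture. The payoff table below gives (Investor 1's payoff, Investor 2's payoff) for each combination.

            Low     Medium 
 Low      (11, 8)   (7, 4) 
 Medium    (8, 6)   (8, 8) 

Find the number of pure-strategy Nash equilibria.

2

Both Low: Investor 1 gets 11 (best alternative 8); Investor 2 gets 8 (best alternative 4). Neither deviates — NE.
Both Medium: Investor 1 gets 8 (best alternative 7); Investor 2 gets 8 (best alternative 6). Neither deviates — NE.
(Medium, Low) is not a NE: Investor 1 would switch to Low (11 > 8).
No other cell survives both best-response checks, so there are 2 pure NE.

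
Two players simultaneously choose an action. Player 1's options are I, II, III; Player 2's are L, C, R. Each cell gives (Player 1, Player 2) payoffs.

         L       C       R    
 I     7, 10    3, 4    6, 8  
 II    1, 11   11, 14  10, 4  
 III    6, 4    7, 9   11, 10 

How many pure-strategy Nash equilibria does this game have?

3

(I, L): Player 1 gets 7 (best alternative 6); Player 2 gets 10 (best alternative 8). Neither deviates — NE.
(II, C): Player 1 gets 11 (best alternative 7); Player 2 gets 14 (best alternative 11). Neither deviates — NE.
(III, R): Player 1 gets 11 (best alternative 10); Player 2 gets 10 (best alternative 9). Neither deviates — NE.
(II, L) is not a NE: Player 1 would switch to I (7 > 1).
No other cell survives both best-response checks, so there are 3 pure NE.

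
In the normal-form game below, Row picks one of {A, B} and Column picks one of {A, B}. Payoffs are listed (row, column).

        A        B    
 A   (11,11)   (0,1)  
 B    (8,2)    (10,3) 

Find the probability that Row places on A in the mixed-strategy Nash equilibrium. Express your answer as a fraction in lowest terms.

Row's mix p on A must make Column indifferent between A and B.
Column's payoff from A: 11p + 2(1−p). From B: 1p + 3(1−p).
Set equal: 10p = 1(1−p) → p = 1/11.

1/11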